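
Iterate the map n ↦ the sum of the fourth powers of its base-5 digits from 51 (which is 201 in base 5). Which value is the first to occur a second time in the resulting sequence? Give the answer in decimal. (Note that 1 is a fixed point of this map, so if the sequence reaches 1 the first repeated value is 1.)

353

51 = (2,0,1)_5 → 17
17 = (3,2)_5 → 97
97 = (3,4,2)_5 → 353
353 = (2,4,0,3)_5 → 353  — 353 already appeared earlier.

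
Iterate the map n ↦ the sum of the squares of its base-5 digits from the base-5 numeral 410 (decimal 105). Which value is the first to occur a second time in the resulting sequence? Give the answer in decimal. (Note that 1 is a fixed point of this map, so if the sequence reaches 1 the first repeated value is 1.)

13

105 = (4,1,0)_5 → 4² + 1² + 0² = 16 + 1 + 0 = 17
17 = (3,2)_5 → 3² + 2² = 9 + 4 = 13
13 = (2,3)_5 → 2² + 3² = 4 + 9 = 13  — 13 already appeared earlier.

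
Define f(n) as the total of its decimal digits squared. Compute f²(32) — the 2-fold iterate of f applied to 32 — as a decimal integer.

32 → 3² + 2² = 9 + 4 = 13
13 → 1² + 3² = 1 + 9 = 10

10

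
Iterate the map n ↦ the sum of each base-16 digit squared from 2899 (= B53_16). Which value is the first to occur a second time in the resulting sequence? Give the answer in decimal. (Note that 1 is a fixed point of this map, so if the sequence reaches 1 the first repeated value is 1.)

169

2899 = (11,5,3)_16 → 155
155 = (9,11)_16 → 202
202 = (12,10)_16 → 244
244 = (15,4)_16 → 241
241 = (15,1)_16 → 226
226 = (14,2)_16 → 200
200 = (12,8)_16 → 208
208 = (13,0)_16 → 169
169 = (10,9)_16 → 181
181 = (11,5)_16 → 146
146 = (9,2)_16 → 85
85 = (5,5)_16 → 50
50 = (3,2)_16 → 13
13 = (13)_16 → 169  — 169 already appeared earlier.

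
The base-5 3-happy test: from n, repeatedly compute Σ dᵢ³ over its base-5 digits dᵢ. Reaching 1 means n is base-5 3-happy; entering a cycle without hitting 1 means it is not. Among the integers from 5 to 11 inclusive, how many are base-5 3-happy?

5: 5 → 1  — base-5 3-happy
6: 6 → 2 → 8 → 28 → 28  — not base-5 3-happy
7: 7 → 9 → 65 → 35 → 9  — not base-5 3-happy
8: 8 → 28 → 28  — not base-5 3-happy
9: 9 → 65 → 35 → 9  — not base-5 3-happy
10: 10 → 8 → 28 → 28  — not base-5 3-happy
11: 11 → 9 → 65 → 35 → 9  — not base-5 3-happy
base-5 3-happy: 5

1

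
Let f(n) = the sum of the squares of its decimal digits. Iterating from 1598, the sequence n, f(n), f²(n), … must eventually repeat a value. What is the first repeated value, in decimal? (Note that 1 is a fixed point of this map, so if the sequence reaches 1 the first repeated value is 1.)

1598 → 171
171 → 51
51 → 26
26 → 40
40 → 16
16 → 37
37 → 58
58 → 89
89 → 145
145 → 42
42 → 20
20 → 4
4 → 16  — 16 already appeared earlier.

16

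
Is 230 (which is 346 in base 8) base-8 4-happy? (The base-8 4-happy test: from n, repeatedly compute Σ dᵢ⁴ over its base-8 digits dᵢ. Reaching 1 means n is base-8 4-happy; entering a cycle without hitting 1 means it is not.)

not base-8 4-happy

230 = (3,4,6)_8 → 3⁴ + 4⁴ + 6⁴ = 81 + 256 + 1296 = 1633
1633 = (3,1,4,1)_8 → 3⁴ + 1⁴ + 4⁴ + 1⁴ = 81 + 1 + 256 + 1 = 339
339 = (5,2,3)_8 → 5⁴ + 2⁴ + 3⁴ = 625 + 16 + 81 = 722
722 = (1,3,2,2)_8 → 1⁴ + 3⁴ + 2⁴ + 2⁴ = 1 + 81 + 16 + 16 = 114
114 = (1,6,2)_8 → 1⁴ + 6⁴ + 2⁴ = 1 + 1296 + 16 = 1313
1313 = (2,4,4,1)_8 → 2⁴ + 4⁴ + 4⁴ + 1⁴ = 16 + 256 + 256 + 1 = 529
529 = (1,0,2,1)_8 → 1⁴ + 0⁴ + 2⁴ + 1⁴ = 1 + 0 + 16 + 1 = 18
18 = (2,2)_8 → 2⁴ + 2⁴ = 16 + 16 = 32
32 = (4,0)_8 → 4⁴ + 0⁴ = 256 + 0 = 256
256 = (4,0,0)_8 → 4⁴ + 0⁴ + 0⁴ = 256 + 0 + 0 = 256  — 256 already seen; the sequence cycles without reaching 1.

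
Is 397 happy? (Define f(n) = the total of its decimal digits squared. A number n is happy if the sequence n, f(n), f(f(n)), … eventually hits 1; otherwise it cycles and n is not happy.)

397 → 3² + 9² + 7² = 9 + 81 + 49 = 139
139 → 1² + 3² + 9² = 1 + 9 + 81 = 91
91 → 9² + 1² = 81 + 1 = 82
82 → 8² + 2² = 64 + 4 = 68
68 → 6² + 8² = 36 + 64 = 100
100 → 1² + 0² + 0² = 1 + 0 + 0 = 1  — reached 1.

happy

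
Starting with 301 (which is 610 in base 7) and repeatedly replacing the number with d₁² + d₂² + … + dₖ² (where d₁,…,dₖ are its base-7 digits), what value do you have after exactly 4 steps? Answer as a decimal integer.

13

301 = (6,1,0)_7 → 6² + 1² + 0² = 37
37 = (5,2)_7 → 5² + 2² = 29
29 = (4,1)_7 → 4² + 1² = 17
17 = (2,3)_7 → 2² + 3² = 13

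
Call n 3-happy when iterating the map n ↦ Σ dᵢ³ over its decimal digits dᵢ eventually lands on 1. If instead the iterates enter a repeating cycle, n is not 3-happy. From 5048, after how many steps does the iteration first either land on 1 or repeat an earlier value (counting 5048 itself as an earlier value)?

10

5048 → 701
701 → 344
344 → 155
155 → 251
251 → 134
134 → 92
92 → 737
737 → 713
713 → 371
371 → 371  — 371 repeats.
That took 10 steps.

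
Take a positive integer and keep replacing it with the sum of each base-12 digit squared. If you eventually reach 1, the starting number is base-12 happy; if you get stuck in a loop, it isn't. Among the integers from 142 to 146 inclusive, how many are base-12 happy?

142: 142 → 221 → 62 → 29 → 29  (repeats 29)
143: 143 → 242 → 69 → 106 → 164 → 66 → 61 → 26 → 8 → 64 → 41 → 34 → 104 → 128 → 164  (repeats 164)
144: 144 → 1  (reaches 1)
145: 145 → 2 → 4 → 16 → 17 → 26 → 8 → 64 → 41 → 34 → 104 → 128 → 164 → 66 → 61 → 26  (repeats 26)
146: 146 → 5 → 25 → 5  (repeats 5)
base-12 happy: 144

1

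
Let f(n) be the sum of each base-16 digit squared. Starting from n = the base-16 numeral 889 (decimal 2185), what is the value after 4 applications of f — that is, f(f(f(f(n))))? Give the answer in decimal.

208

2185 = (8,8,9)_16 → 8² + 8² + 9² = 209
209 = (13,1)_16 → 13² + 1² = 170
170 = (10,10)_16 → 10² + 10² = 200
200 = (12,8)_16 → 12² + 8² = 208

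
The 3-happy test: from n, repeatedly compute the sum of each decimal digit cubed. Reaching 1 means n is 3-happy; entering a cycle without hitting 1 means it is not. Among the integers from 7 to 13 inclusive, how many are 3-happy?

1

7: 7 → 343 → 118 → 514 → 190 → 730 → 370 → 370  — not 3-happy
8: 8 → 512 → 134 → 92 → 737 → 713 → 371 → 371  — not 3-happy
9: 9 → 729 → 1080 → 513 → 153 → 153  — not 3-happy
10: 10 → 1  — 3-happy
11: 11 → 2 → 8 → 512 → 134 → 92 → 737 → 713 → 371 → 371  — not 3-happy
12: 12 → 9 → 729 → 1080 → 513 → 153 → 153  — not 3-happy
13: 13 → 28 → 520 → 133 → 55 → 250 → 133  — not 3-happy
3-happy: 10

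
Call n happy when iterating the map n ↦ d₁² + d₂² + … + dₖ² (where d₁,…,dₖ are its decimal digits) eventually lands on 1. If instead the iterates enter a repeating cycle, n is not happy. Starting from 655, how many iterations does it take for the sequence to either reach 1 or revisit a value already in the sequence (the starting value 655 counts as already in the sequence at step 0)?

3

655 → 6² + 5² + 5² = 86
86 → 8² + 6² = 100
100 → 1² + 0² + 0² = 1  — reached 1.
That took 3 steps.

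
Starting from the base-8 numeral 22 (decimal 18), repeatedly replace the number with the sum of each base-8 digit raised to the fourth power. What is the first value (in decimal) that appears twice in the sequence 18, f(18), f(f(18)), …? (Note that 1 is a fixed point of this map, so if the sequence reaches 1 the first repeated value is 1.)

256

18 = (2,2)_8 → 32
32 = (4,0)_8 → 256
256 = (4,0,0)_8 → 256  — 256 already appeared earlier.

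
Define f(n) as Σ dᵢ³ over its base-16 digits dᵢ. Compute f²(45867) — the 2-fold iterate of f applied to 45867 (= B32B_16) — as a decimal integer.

2241

45867 = (11,3,2,11)_16 → 11³ + 3³ + 2³ + 11³ = 1331 + 27 + 8 + 1331 = 2697
2697 = (10,8,9)_16 → 10³ + 8³ + 9³ = 1000 + 512 + 729 = 2241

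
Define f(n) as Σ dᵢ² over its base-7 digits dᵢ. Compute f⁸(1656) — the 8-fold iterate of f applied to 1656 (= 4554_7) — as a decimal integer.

1656 = (4,5,5,4)_7 → 4² + 5² + 5² + 4² = 82
82 = (1,4,5)_7 → 1² + 4² + 5² = 42
42 = (6,0)_7 → 6² + 0² = 36
36 = (5,1)_7 → 5² + 1² = 26
26 = (3,5)_7 → 3² + 5² = 34
34 = (4,6)_7 → 4² + 6² = 52
52 = (1,0,3)_7 → 1² + 0² + 3² = 10
10 = (1,3)_7 → 1² + 3² = 10

10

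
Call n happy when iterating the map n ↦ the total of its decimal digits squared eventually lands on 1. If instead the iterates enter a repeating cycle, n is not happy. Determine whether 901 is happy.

happy

901 → 9² + 0² + 1² = 82
82 → 8² + 2² = 68
68 → 6² + 8² = 100
100 → 1² + 0² + 0² = 1  — reached 1.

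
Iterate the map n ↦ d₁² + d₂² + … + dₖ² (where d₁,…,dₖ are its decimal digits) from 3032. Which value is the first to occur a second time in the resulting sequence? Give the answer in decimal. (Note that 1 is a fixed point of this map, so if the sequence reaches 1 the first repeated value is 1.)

3032 → 3² + 0² + 3² + 2² = 22
22 → 2² + 2² = 8
8 → 8² = 64
64 → 6² + 4² = 52
52 → 5² + 2² = 29
29 → 2² + 9² = 85
85 → 8² + 5² = 89
89 → 8² + 9² = 145
145 → 1² + 4² + 5² = 42
42 → 4² + 2² = 20
20 → 2² + 0² = 4
4 → 4² = 16
16 → 1² + 6² = 37
37 → 3² + 7² = 58
58 → 5² + 8² = 89  — 89 already appeared earlier.

89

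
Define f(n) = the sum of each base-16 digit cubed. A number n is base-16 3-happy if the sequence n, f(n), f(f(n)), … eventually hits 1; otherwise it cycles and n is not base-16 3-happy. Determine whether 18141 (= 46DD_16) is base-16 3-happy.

18141 = (4,6,13,13)_16 → 4674
4674 = (1,2,4,2)_16 → 81
81 = (5,1)_16 → 126
126 = (7,14)_16 → 3087
3087 = (12,0,15)_16 → 5103
5103 = (1,3,14,15)_16 → 6147
6147 = (1,8,0,3)_16 → 540
540 = (2,1,12)_16 → 1737
1737 = (6,12,9)_16 → 2673
2673 = (10,7,1)_16 → 1344
1344 = (5,4,0)_16 → 189
189 = (11,13)_16 → 3528
3528 = (13,12,8)_16 → 4437
4437 = (1,1,5,5)_16 → 252
252 = (15,12)_16 → 5103  — 5103 already seen; the sequence cycles without reaching 1.

not base-16 3-happy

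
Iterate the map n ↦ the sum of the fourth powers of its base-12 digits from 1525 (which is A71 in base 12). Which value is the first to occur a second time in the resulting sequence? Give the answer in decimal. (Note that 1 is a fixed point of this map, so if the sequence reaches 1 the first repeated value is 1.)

20016

1525 = (10,7,1)_12 → 12402
12402 = (7,2,1,6)_12 → 3714
3714 = (2,1,9,6)_12 → 7874
7874 = (4,6,8,2)_12 → 5664
5664 = (3,3,4,0)_12 → 418
418 = (2,10,10)_12 → 20016
20016 = (11,7,0,0)_12 → 17042
17042 = (9,10,4,2)_12 → 16833
16833 = (9,8,10,9)_12 → 27218
27218 = (1,3,9,0,2)_12 → 6659
6659 = (3,10,2,11)_12 → 24738
24738 = (1,2,3,9,6)_12 → 7955
7955 = (4,7,2,11)_12 → 17314
17314 = (10,0,2,10)_12 → 20016  — 20016 already appeared earlier.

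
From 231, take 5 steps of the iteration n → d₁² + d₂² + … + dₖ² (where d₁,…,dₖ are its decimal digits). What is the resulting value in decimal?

29

231 → 2² + 3² + 1² = 14
14 → 1² + 4² = 17
17 → 1² + 7² = 50
50 → 5² + 0² = 25
25 → 2² + 5² = 29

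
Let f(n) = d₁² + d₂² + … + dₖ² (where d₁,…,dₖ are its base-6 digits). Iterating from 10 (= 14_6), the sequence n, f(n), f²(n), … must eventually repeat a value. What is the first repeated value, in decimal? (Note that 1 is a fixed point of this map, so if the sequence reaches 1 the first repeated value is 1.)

10 = (1,4)_6 → 17
17 = (2,5)_6 → 29
29 = (4,5)_6 → 41
41 = (1,0,5)_6 → 26
26 = (4,2)_6 → 20
20 = (3,2)_6 → 13
13 = (2,1)_6 → 5
5 = (5)_6 → 25
25 = (4,1)_6 → 17  — 17 already appeared earlier.

17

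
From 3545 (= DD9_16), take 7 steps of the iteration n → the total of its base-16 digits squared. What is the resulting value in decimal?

4

3545 = (13,13,9)_16 → 13² + 13² + 9² = 419
419 = (1,10,3)_16 → 1² + 10² + 3² = 110
110 = (6,14)_16 → 6² + 14² = 232
232 = (14,8)_16 → 14² + 8² = 260
260 = (1,0,4)_16 → 1² + 0² + 4² = 17
17 = (1,1)_16 → 1² + 1² = 2
2 = (2)_16 → 2² = 4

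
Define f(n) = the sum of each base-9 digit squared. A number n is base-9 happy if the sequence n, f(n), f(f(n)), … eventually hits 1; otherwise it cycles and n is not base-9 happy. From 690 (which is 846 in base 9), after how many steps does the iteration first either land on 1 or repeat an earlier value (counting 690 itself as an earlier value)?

690 = (8,4,6)_9 → 8² + 4² + 6² = 64 + 16 + 36 = 116
116 = (1,3,8)_9 → 1² + 3² + 8² = 1 + 9 + 64 = 74
74 = (8,2)_9 → 8² + 2² = 64 + 4 = 68
68 = (7,5)_9 → 7² + 5² = 49 + 25 = 74  — 74 repeats.
That took 4 steps.

4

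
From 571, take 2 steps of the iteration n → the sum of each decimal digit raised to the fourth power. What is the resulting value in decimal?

571 → 5⁴ + 7⁴ + 1⁴ = 625 + 2401 + 1 = 3027
3027 → 3⁴ + 0⁴ + 2⁴ + 7⁴ = 81 + 0 + 16 + 2401 = 2498

2498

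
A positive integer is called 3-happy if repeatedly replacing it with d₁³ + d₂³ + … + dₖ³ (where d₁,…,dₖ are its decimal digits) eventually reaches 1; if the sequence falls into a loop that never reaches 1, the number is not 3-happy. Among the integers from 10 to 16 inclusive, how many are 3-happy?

10: 10 → 1  — 3-happy
11: 11 → 2 → 8 → 512 → 134 → 92 → 737 → 713 → 371 → 371  — not 3-happy
12: 12 → 9 → 729 → 1080 → 513 → 153 → 153  — not 3-happy
13: 13 → 28 → 520 → 133 → 55 → 250 → 133  — not 3-happy
14: 14 → 65 → 341 → 92 → 737 → 713 → 371 → 371  — not 3-happy
15: 15 → 126 → 225 → 141 → 66 → 432 → 99 → 1458 → 702 → 351 → 153 → 153  — not 3-happy
16: 16 → 217 → 352 → 160 → 217  — not 3-happy
3-happy: 10

1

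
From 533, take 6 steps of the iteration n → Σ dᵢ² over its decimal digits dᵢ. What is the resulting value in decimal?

145

533 → 5² + 3² + 3² = 43
43 → 4² + 3² = 25
25 → 2² + 5² = 29
29 → 2² + 9² = 85
85 → 8² + 5² = 89
89 → 8² + 9² = 145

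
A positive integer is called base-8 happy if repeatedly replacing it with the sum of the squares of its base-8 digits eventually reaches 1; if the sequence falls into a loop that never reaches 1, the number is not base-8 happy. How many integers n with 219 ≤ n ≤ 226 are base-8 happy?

1

219: 219 → 27 → 18 → 8 → 1  (reaches 1)
220: 220 → 34 → 20 → 20  (repeats 20)
221: 221 → 43 → 34 → 20 → 20  (repeats 20)
222: 222 → 54 → 72 → 2 → 4 → 16 → 4  (repeats 4)
223: 223 → 67 → 10 → 5 → 25 → 10  (repeats 10)
224: 224 → 25 → 10 → 5 → 25  (repeats 25)
225: 225 → 26 → 13 → 26  (repeats 26)
226: 226 → 29 → 34 → 20 → 20  (repeats 20)
base-8 happy: 219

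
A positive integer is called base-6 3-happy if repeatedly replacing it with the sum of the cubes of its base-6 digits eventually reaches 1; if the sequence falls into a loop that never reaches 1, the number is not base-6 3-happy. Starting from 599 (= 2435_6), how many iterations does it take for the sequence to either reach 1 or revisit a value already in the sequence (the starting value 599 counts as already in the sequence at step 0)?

5

599 = (2,4,3,5)_6 → 2³ + 4³ + 3³ + 5³ = 8 + 64 + 27 + 125 = 224
224 = (1,0,1,2)_6 → 1³ + 0³ + 1³ + 2³ = 1 + 0 + 1 + 8 = 10
10 = (1,4)_6 → 1³ + 4³ = 1 + 64 = 65
65 = (1,4,5)_6 → 1³ + 4³ + 5³ = 1 + 64 + 125 = 190
190 = (5,1,4)_6 → 5³ + 1³ + 4³ = 125 + 1 + 64 = 190  — 190 repeats.
That took 5 steps.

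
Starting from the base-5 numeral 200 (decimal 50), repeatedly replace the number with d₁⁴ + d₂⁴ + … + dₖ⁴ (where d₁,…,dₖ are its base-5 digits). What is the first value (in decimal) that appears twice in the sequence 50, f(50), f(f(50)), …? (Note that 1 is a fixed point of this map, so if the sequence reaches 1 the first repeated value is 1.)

50 = (2,0,0)_5 → 2⁴ + 0⁴ + 0⁴ = 16 + 0 + 0 = 16
16 = (3,1)_5 → 3⁴ + 1⁴ = 81 + 1 = 82
82 = (3,1,2)_5 → 3⁴ + 1⁴ + 2⁴ = 81 + 1 + 16 = 98
98 = (3,4,3)_5 → 3⁴ + 4⁴ + 3⁴ = 81 + 256 + 81 = 418
418 = (3,1,3,3)_5 → 3⁴ + 1⁴ + 3⁴ + 3⁴ = 81 + 1 + 81 + 81 = 244
244 = (1,4,3,4)_5 → 1⁴ + 4⁴ + 3⁴ + 4⁴ = 1 + 256 + 81 + 256 = 594
594 = (4,3,3,4)_5 → 4⁴ + 3⁴ + 3⁴ + 4⁴ = 256 + 81 + 81 + 256 = 674
674 = (1,0,1,4,4)_5 → 1⁴ + 0⁴ + 1⁴ + 4⁴ + 4⁴ = 1 + 0 + 1 + 256 + 256 = 514
514 = (4,0,2,4)_5 → 4⁴ + 0⁴ + 2⁴ + 4⁴ = 256 + 0 + 16 + 256 = 528
528 = (4,1,0,3)_5 → 4⁴ + 1⁴ + 0⁴ + 3⁴ = 256 + 1 + 0 + 81 = 338
338 = (2,3,2,3)_5 → 2⁴ + 3⁴ + 2⁴ + 3⁴ = 16 + 81 + 16 + 81 = 194
194 = (1,2,3,4)_5 → 1⁴ + 2⁴ + 3⁴ + 4⁴ = 1 + 16 + 81 + 256 = 354
354 = (2,4,0,4)_5 → 2⁴ + 4⁴ + 0⁴ + 4⁴ = 16 + 256 + 0 + 256 = 528  — 528 already appeared earlier.

528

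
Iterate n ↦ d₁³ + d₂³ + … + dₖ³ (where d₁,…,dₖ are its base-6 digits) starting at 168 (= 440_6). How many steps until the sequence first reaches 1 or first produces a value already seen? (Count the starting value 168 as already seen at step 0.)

6

168 = (4,4,0)_6 → 128
128 = (3,3,2)_6 → 62
62 = (1,4,2)_6 → 73
73 = (2,0,1)_6 → 9
9 = (1,3)_6 → 28
28 = (4,4)_6 → 128  — 128 repeats.
That took 6 steps.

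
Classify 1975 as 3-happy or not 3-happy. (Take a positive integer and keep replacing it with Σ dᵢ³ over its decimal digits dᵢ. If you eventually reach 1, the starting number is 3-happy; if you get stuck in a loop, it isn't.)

3-happy

1975 → 1198
1198 → 1243
1243 → 100
100 → 1  — reached 1.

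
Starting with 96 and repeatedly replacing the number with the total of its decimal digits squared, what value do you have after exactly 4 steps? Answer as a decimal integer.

40

96 → 9² + 6² = 117
117 → 1² + 1² + 7² = 51
51 → 5² + 1² = 26
26 → 2² + 6² = 40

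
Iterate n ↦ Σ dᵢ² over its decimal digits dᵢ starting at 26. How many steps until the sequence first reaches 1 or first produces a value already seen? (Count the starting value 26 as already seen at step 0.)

26 → 2² + 6² = 40
40 → 4² + 0² = 16
16 → 1² + 6² = 37
37 → 3² + 7² = 58
58 → 5² + 8² = 89
89 → 8² + 9² = 145
145 → 1² + 4² + 5² = 42
42 → 4² + 2² = 20
20 → 2² + 0² = 4
4 → 4² = 16  — 16 repeats.
That took 10 steps.

10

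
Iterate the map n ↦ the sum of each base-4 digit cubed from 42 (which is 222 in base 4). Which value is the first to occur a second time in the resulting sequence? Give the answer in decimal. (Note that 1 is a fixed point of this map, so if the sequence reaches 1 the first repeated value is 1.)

9

42 = (2,2,2)_4 → 2³ + 2³ + 2³ = 8 + 8 + 8 = 24
24 = (1,2,0)_4 → 1³ + 2³ + 0³ = 1 + 8 + 0 = 9
9 = (2,1)_4 → 2³ + 1³ = 8 + 1 = 9  — 9 already appeared earlier.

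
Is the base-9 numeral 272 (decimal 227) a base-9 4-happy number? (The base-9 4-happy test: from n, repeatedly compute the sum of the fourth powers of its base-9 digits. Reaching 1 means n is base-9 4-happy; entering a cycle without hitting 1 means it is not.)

227 = (2,7,2)_9 → 2⁴ + 7⁴ + 2⁴ = 2433
2433 = (3,3,0,3)_9 → 3⁴ + 3⁴ + 0⁴ + 3⁴ = 243
243 = (3,0,0)_9 → 3⁴ + 0⁴ + 0⁴ = 81
81 = (1,0,0)_9 → 1⁴ + 0⁴ + 0⁴ = 1  — reached 1.

base-9 4-happy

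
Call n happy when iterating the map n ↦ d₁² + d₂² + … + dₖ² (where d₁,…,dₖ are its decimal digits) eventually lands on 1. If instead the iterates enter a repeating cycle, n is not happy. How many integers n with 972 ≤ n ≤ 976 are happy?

1

972: 972 → 134 → 26 → 40 → 16 → 37 → 58 → 89 → 145 → 42 → 20 → 4 → 16  (repeats 16)
973: 973 → 139 → 91 → 82 → 68 → 100 → 1  (reaches 1)
974: 974 → 146 → 53 → 34 → 25 → 29 → 85 → 89 → 145 → 42 → 20 → 4 → 16 → 37 → 58 → 89  (repeats 89)
975: 975 → 155 → 51 → 26 → 40 → 16 → 37 → 58 → 89 → 145 → 42 → 20 → 4 → 16  (repeats 16)
976: 976 → 166 → 73 → 58 → 89 → 145 → 42 → 20 → 4 → 16 → 37 → 58  (repeats 58)
happy: 973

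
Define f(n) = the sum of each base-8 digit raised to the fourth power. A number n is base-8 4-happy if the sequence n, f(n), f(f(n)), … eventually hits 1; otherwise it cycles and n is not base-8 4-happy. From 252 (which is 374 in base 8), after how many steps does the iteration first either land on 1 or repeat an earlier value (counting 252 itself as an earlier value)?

252 = (3,7,4)_8 → 3⁴ + 7⁴ + 4⁴ = 2738
2738 = (5,2,6,2)_8 → 5⁴ + 2⁴ + 6⁴ + 2⁴ = 1953
1953 = (3,6,4,1)_8 → 3⁴ + 6⁴ + 4⁴ + 1⁴ = 1634
1634 = (3,1,4,2)_8 → 3⁴ + 1⁴ + 4⁴ + 2⁴ = 354
354 = (5,4,2)_8 → 5⁴ + 4⁴ + 2⁴ = 897
897 = (1,6,0,1)_8 → 1⁴ + 6⁴ + 0⁴ + 1⁴ = 1298
1298 = (2,4,2,2)_8 → 2⁴ + 4⁴ + 2⁴ + 2⁴ = 304
304 = (4,6,0)_8 → 4⁴ + 6⁴ + 0⁴ = 1552
1552 = (3,0,2,0)_8 → 3⁴ + 0⁴ + 2⁴ + 0⁴ = 97
97 = (1,4,1)_8 → 1⁴ + 4⁴ + 1⁴ = 258
258 = (4,0,2)_8 → 4⁴ + 0⁴ + 2⁴ = 272
272 = (4,2,0)_8 → 4⁴ + 2⁴ + 0⁴ = 272  — 272 repeats.
That took 12 steps.

12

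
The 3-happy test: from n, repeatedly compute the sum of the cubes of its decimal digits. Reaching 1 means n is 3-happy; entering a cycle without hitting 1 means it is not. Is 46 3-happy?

46 → 4³ + 6³ = 280
280 → 2³ + 8³ + 0³ = 520
520 → 5³ + 2³ + 0³ = 133
133 → 1³ + 3³ + 3³ = 55
55 → 5³ + 5³ = 250
250 → 2³ + 5³ + 0³ = 133  — 133 already seen; the sequence cycles without reaching 1.

not 3-happy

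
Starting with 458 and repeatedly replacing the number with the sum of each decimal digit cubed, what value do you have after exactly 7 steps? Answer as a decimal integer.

458 → 4³ + 5³ + 8³ = 64 + 125 + 512 = 701
701 → 7³ + 0³ + 1³ = 343 + 0 + 1 = 344
344 → 3³ + 4³ + 4³ = 27 + 64 + 64 = 155
155 → 1³ + 5³ + 5³ = 1 + 125 + 125 = 251
251 → 2³ + 5³ + 1³ = 8 + 125 + 1 = 134
134 → 1³ + 3³ + 4³ = 1 + 27 + 64 = 92
92 → 9³ + 2³ = 729 + 8 = 737

737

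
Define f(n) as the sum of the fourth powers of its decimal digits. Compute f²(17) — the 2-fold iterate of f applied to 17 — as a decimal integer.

17 → 2402
2402 → 288

288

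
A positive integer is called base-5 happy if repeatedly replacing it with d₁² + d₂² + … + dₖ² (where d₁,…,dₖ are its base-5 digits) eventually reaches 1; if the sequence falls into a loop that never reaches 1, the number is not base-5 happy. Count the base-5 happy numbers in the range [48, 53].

48: 48 → 26 → 2 → 4 → 16 → 10 → 4  (repeats 4)
49: 49 → 33 → 11 → 5 → 1  (reaches 1)
50: 50 → 4 → 16 → 10 → 4  (repeats 4)
51: 51 → 5 → 1  (reaches 1)
52: 52 → 8 → 10 → 4 → 16 → 10  (repeats 10)
53: 53 → 13 → 13  (repeats 13)
base-5 happy: 49, 51

2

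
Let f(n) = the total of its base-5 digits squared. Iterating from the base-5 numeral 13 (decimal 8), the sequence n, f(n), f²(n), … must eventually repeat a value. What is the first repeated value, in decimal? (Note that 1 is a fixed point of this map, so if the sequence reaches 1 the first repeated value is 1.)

8 = (1,3)_5 → 1² + 3² = 10
10 = (2,0)_5 → 2² + 0² = 4
4 = (4)_5 → 4² = 16
16 = (3,1)_5 → 3² + 1² = 10  — 10 already appeared earlier.

10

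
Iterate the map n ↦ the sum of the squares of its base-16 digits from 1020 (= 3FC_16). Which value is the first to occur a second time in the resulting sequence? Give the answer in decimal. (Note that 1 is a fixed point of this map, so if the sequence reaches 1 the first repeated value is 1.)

1020 = (3,15,12)_16 → 378
378 = (1,7,10)_16 → 150
150 = (9,6)_16 → 117
117 = (7,5)_16 → 74
74 = (4,10)_16 → 116
116 = (7,4)_16 → 65
65 = (4,1)_16 → 17
17 = (1,1)_16 → 2
2 = (2)_16 → 4
4 = (4)_16 → 16
16 = (1,0)_16 → 1  — reached the fixed point 1.
1 → 1, so 1 is the first repeated value.

1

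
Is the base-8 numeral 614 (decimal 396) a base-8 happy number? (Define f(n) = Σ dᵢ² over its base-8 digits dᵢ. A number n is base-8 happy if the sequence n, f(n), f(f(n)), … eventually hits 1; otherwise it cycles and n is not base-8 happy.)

396 = (6,1,4)_8 → 53
53 = (6,5)_8 → 61
61 = (7,5)_8 → 74
74 = (1,1,2)_8 → 6
6 = (6)_8 → 36
36 = (4,4)_8 → 32
32 = (4,0)_8 → 16
16 = (2,0)_8 → 4
4 = (4)_8 → 16  — 16 already seen; the sequence cycles without reaching 1.

not base-8 happy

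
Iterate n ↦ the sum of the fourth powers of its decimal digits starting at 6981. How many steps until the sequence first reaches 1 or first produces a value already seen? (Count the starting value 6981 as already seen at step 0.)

6981 → 6⁴ + 9⁴ + 8⁴ + 1⁴ = 11954
11954 → 1⁴ + 1⁴ + 9⁴ + 5⁴ + 4⁴ = 7444
7444 → 7⁴ + 4⁴ + 4⁴ + 4⁴ = 3169
3169 → 3⁴ + 1⁴ + 6⁴ + 9⁴ = 7939
7939 → 7⁴ + 9⁴ + 3⁴ + 9⁴ = 15604
15604 → 1⁴ + 5⁴ + 6⁴ + 0⁴ + 4⁴ = 2178
2178 → 2⁴ + 1⁴ + 7⁴ + 8⁴ = 6514
6514 → 6⁴ + 5⁴ + 1⁴ + 4⁴ = 2178  — 2178 repeats.
That took 8 steps.

8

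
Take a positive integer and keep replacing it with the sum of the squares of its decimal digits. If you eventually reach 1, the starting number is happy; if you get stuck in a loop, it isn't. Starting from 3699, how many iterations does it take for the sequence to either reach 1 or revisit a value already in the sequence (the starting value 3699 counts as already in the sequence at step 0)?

15

3699 → 3² + 6² + 9² + 9² = 9 + 36 + 81 + 81 = 207
207 → 2² + 0² + 7² = 4 + 0 + 49 = 53
53 → 5² + 3² = 25 + 9 = 34
34 → 3² + 4² = 9 + 16 = 25
25 → 2² + 5² = 4 + 25 = 29
29 → 2² + 9² = 4 + 81 = 85
85 → 8² + 5² = 64 + 25 = 89
89 → 8² + 9² = 64 + 81 = 145
145 → 1² + 4² + 5² = 1 + 16 + 25 = 42
42 → 4² + 2² = 16 + 4 = 20
20 → 2² + 0² = 4 + 0 = 4
4 → 4² = 16
16 → 1² + 6² = 1 + 36 = 37
37 → 3² + 7² = 9 + 49 = 58
58 → 5² + 8² = 25 + 64 = 89  — 89 repeats.
That took 15 steps.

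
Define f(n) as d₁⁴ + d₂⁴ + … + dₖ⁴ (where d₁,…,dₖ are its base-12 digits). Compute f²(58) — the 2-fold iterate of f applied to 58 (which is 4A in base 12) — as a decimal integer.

19378

58 = (4,10)_12 → 4⁴ + 10⁴ = 256 + 10000 = 10256
10256 = (5,11,2,8)_12 → 5⁴ + 11⁴ + 2⁴ + 8⁴ = 625 + 14641 + 16 + 4096 = 19378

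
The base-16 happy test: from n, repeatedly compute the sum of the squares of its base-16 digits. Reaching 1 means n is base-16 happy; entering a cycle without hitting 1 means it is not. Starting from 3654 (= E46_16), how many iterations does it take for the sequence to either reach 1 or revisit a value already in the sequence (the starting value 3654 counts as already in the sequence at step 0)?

3654 = (14,4,6)_16 → 14² + 4² + 6² = 196 + 16 + 36 = 248
248 = (15,8)_16 → 15² + 8² = 225 + 64 = 289
289 = (1,2,1)_16 → 1² + 2² + 1² = 1 + 4 + 1 = 6
6 = (6)_16 → 6² = 36
36 = (2,4)_16 → 2² + 4² = 4 + 16 = 20
20 = (1,4)_16 → 1² + 4² = 1 + 16 = 17
17 = (1,1)_16 → 1² + 1² = 1 + 1 = 2
2 = (2)_16 → 2² = 4
4 = (4)_16 → 4² = 16
16 = (1,0)_16 → 1² + 0² = 1 + 0 = 1  — reached 1.
That took 10 steps.

10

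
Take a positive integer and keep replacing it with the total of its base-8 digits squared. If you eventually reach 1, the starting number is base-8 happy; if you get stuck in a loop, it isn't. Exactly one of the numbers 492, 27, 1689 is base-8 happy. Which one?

27

492: 492 → 90 → 14 → 37 → 41 → 26 → 13 → 26  — repeats 26 (not base-8 happy)
27: 27 → 18 → 8 → 1  — reaches 1 (base-8 happy)
1689: 1689 → 23 → 53 → 61 → 74 → 6 → 36 → 32 → 16 → 4 → 16  — repeats 16 (not base-8 happy)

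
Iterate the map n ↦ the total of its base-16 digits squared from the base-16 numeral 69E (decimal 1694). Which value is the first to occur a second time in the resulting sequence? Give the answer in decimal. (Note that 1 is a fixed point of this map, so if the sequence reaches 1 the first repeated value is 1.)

146

1694 = (6,9,14)_16 → 6² + 9² + 14² = 313
313 = (1,3,9)_16 → 1² + 3² + 9² = 91
91 = (5,11)_16 → 5² + 11² = 146
146 = (9,2)_16 → 9² + 2² = 85
85 = (5,5)_16 → 5² + 5² = 50
50 = (3,2)_16 → 3² + 2² = 13
13 = (13)_16 → 13² = 169
169 = (10,9)_16 → 10² + 9² = 181
181 = (11,5)_16 → 11² + 5² = 146  — 146 already appeared earlier.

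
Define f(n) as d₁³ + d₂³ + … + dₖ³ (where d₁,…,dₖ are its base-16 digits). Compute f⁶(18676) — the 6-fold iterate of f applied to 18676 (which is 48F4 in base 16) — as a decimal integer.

18676 = (4,8,15,4)_16 → 4³ + 8³ + 15³ + 4³ = 4015
4015 = (15,10,15)_16 → 15³ + 10³ + 15³ = 7750
7750 = (1,14,4,6)_16 → 1³ + 14³ + 4³ + 6³ = 3025
3025 = (11,13,1)_16 → 11³ + 13³ + 1³ = 3529
3529 = (13,12,9)_16 → 13³ + 12³ + 9³ = 4654
4654 = (1,2,2,14)_16 → 1³ + 2³ + 2³ + 14³ = 2761

2761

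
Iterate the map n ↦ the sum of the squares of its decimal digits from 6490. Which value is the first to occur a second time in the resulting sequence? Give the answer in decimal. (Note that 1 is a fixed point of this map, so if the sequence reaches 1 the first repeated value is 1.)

1

6490 → 6² + 4² + 9² + 0² = 133
133 → 1² + 3² + 3² = 19
19 → 1² + 9² = 82
82 → 8² + 2² = 68
68 → 6² + 8² = 100
100 → 1² + 0² + 0² = 1  — reached the fixed point 1.
1 → 1, so 1 is the first repeated value.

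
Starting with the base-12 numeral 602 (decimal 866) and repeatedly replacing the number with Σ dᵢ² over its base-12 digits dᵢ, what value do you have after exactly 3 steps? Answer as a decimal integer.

5

866 = (6,0,2)_12 → 40
40 = (3,4)_12 → 25
25 = (2,1)_12 → 5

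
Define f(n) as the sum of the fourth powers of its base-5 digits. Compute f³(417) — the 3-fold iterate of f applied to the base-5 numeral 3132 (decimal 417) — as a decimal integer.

417 = (3,1,3,2)_5 → 3⁴ + 1⁴ + 3⁴ + 2⁴ = 179
179 = (1,2,0,4)_5 → 1⁴ + 2⁴ + 0⁴ + 4⁴ = 273
273 = (2,0,4,3)_5 → 2⁴ + 0⁴ + 4⁴ + 3⁴ = 353

353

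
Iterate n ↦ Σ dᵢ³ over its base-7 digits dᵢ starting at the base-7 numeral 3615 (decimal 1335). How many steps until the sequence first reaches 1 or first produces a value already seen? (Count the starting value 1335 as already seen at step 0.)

8

1335 = (3,6,1,5)_7 → 369
369 = (1,0,3,5)_7 → 153
153 = (3,0,6)_7 → 243
243 = (4,6,5)_7 → 405
405 = (1,1,1,6)_7 → 219
219 = (4,3,2)_7 → 99
99 = (2,0,1)_7 → 9
9 = (1,2)_7 → 9  — 9 repeats.
That took 8 steps.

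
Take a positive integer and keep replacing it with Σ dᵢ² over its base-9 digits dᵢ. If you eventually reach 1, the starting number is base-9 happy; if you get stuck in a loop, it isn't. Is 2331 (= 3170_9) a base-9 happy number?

2331 = (3,1,7,0)_9 → 3² + 1² + 7² + 0² = 9 + 1 + 49 + 0 = 59
59 = (6,5)_9 → 6² + 5² = 36 + 25 = 61
61 = (6,7)_9 → 6² + 7² = 36 + 49 = 85
85 = (1,0,4)_9 → 1² + 0² + 4² = 1 + 0 + 16 = 17
17 = (1,8)_9 → 1² + 8² = 1 + 64 = 65
65 = (7,2)_9 → 7² + 2² = 49 + 4 = 53
53 = (5,8)_9 → 5² + 8² = 25 + 64 = 89
89 = (1,0,8)_9 → 1² + 0² + 8² = 1 + 0 + 64 = 65  — 65 already seen; the sequence cycles without reaching 1.

not base-9 happy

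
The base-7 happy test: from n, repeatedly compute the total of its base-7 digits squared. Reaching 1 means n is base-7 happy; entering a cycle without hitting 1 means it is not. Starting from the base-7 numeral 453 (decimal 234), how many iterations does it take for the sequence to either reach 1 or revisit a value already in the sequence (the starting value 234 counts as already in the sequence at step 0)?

6

234 = (4,5,3)_7 → 4² + 5² + 3² = 16 + 25 + 9 = 50
50 = (1,0,1)_7 → 1² + 0² + 1² = 1 + 0 + 1 = 2
2 = (2)_7 → 2² = 4
4 = (4)_7 → 4² = 16
16 = (2,2)_7 → 2² + 2² = 4 + 4 = 8
8 = (1,1)_7 → 1² + 1² = 1 + 1 = 2  — 2 repeats.
That took 6 steps.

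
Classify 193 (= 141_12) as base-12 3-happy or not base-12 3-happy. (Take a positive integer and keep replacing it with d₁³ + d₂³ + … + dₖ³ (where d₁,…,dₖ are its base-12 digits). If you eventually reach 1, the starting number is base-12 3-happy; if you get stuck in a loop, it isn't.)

base-12 3-happy

193 = (1,4,1)_12 → 1³ + 4³ + 1³ = 66
66 = (5,6)_12 → 5³ + 6³ = 341
341 = (2,4,5)_12 → 2³ + 4³ + 5³ = 197
197 = (1,4,5)_12 → 1³ + 4³ + 5³ = 190
190 = (1,3,10)_12 → 1³ + 3³ + 10³ = 1028
1028 = (7,1,8)_12 → 7³ + 1³ + 8³ = 856
856 = (5,11,4)_12 → 5³ + 11³ + 4³ = 1520
1520 = (10,6,8)_12 → 10³ + 6³ + 8³ = 1728
1728 = (1,0,0,0)_12 → 1³ + 0³ + 0³ + 0³ = 1  — reached 1.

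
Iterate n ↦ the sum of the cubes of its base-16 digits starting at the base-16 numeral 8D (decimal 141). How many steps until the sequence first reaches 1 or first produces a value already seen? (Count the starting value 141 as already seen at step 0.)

141 = (8,13)_16 → 2709
2709 = (10,9,5)_16 → 1854
1854 = (7,3,14)_16 → 3114
3114 = (12,2,10)_16 → 2736
2736 = (10,11,0)_16 → 2331
2331 = (9,1,11)_16 → 2061
2061 = (8,0,13)_16 → 2709  — 2709 repeats.
That took 7 steps.

7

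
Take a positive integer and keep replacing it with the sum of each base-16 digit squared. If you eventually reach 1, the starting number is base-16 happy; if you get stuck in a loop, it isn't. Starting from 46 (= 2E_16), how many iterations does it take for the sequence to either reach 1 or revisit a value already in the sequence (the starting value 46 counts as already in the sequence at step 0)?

9

46 = (2,14)_16 → 2² + 14² = 4 + 196 = 200
200 = (12,8)_16 → 12² + 8² = 144 + 64 = 208
208 = (13,0)_16 → 13² + 0² = 169 + 0 = 169
169 = (10,9)_16 → 10² + 9² = 100 + 81 = 181
181 = (11,5)_16 → 11² + 5² = 121 + 25 = 146
146 = (9,2)_16 → 9² + 2² = 81 + 4 = 85
85 = (5,5)_16 → 5² + 5² = 25 + 25 = 50
50 = (3,2)_16 → 3² + 2² = 9 + 4 = 13
13 = (13)_16 → 13² = 169  — 169 repeats.
That took 9 steps.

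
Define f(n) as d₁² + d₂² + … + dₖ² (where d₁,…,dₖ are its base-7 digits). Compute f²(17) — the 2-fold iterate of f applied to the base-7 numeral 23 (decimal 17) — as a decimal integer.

17 = (2,3)_7 → 2² + 3² = 13
13 = (1,6)_7 → 1² + 6² = 37

37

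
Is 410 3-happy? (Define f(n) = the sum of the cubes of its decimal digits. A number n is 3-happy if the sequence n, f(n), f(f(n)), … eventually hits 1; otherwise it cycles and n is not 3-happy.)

410 → 4³ + 1³ + 0³ = 65
65 → 6³ + 5³ = 341
341 → 3³ + 4³ + 1³ = 92
92 → 9³ + 2³ = 737
737 → 7³ + 3³ + 7³ = 713
713 → 7³ + 1³ + 3³ = 371
371 → 3³ + 7³ + 1³ = 371  — 371 already seen; the sequence cycles without reaching 1.

not 3-happy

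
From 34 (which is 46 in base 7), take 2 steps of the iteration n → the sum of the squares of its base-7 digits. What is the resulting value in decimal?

34 = (4,6)_7 → 4² + 6² = 16 + 36 = 52
52 = (1,0,3)_7 → 1² + 0² + 3² = 1 + 0 + 9 = 10

10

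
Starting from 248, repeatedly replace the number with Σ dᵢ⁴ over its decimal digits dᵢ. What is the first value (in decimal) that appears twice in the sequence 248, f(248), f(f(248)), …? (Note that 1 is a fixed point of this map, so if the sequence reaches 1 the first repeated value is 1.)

13139

248 → 2⁴ + 4⁴ + 8⁴ = 16 + 256 + 4096 = 4368
4368 → 4⁴ + 3⁴ + 6⁴ + 8⁴ = 256 + 81 + 1296 + 4096 = 5729
5729 → 5⁴ + 7⁴ + 2⁴ + 9⁴ = 625 + 2401 + 16 + 6561 = 9603
9603 → 9⁴ + 6⁴ + 0⁴ + 3⁴ = 6561 + 1296 + 0 + 81 = 7938
7938 → 7⁴ + 9⁴ + 3⁴ + 8⁴ = 2401 + 6561 + 81 + 4096 = 13139
13139 → 1⁴ + 3⁴ + 1⁴ + 3⁴ + 9⁴ = 1 + 81 + 1 + 81 + 6561 = 6725
6725 → 6⁴ + 7⁴ + 2⁴ + 5⁴ = 1296 + 2401 + 16 + 625 = 4338
4338 → 4⁴ + 3⁴ + 3⁴ + 8⁴ = 256 + 81 + 81 + 4096 = 4514
4514 → 4⁴ + 5⁴ + 1⁴ + 4⁴ = 256 + 625 + 1 + 256 = 1138
1138 → 1⁴ + 1⁴ + 3⁴ + 8⁴ = 1 + 1 + 81 + 4096 = 4179
4179 → 4⁴ + 1⁴ + 7⁴ + 9⁴ = 256 + 1 + 2401 + 6561 = 9219
9219 → 9⁴ + 2⁴ + 1⁴ + 9⁴ = 6561 + 16 + 1 + 6561 = 13139  — 13139 already appeared earlier.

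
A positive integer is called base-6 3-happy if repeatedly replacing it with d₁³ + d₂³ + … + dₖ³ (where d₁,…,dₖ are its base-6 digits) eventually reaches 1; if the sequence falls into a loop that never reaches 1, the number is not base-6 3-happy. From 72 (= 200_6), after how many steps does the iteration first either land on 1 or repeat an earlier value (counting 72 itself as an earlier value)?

72 = (2,0,0)_6 → 2³ + 0³ + 0³ = 8
8 = (1,2)_6 → 1³ + 2³ = 9
9 = (1,3)_6 → 1³ + 3³ = 28
28 = (4,4)_6 → 4³ + 4³ = 128
128 = (3,3,2)_6 → 3³ + 3³ + 2³ = 62
62 = (1,4,2)_6 → 1³ + 4³ + 2³ = 73
73 = (2,0,1)_6 → 2³ + 0³ + 1³ = 9  — 9 repeats.
That took 7 steps.

7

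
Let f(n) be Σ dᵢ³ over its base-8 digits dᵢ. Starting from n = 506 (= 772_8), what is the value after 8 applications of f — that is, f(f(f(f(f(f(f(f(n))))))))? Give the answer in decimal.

506 = (7,7,2)_8 → 694
694 = (1,2,6,6)_8 → 441
441 = (6,7,1)_8 → 560
560 = (1,0,6,0)_8 → 217
217 = (3,3,1)_8 → 55
55 = (6,7)_8 → 559
559 = (1,0,5,7)_8 → 469
469 = (7,2,5)_8 → 476

476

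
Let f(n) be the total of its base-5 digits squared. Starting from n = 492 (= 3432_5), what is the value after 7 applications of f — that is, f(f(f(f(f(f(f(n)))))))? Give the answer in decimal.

16

492 = (3,4,3,2)_5 → 3² + 4² + 3² + 2² = 9 + 16 + 9 + 4 = 38
38 = (1,2,3)_5 → 1² + 2² + 3² = 1 + 4 + 9 = 14
14 = (2,4)_5 → 2² + 4² = 4 + 16 = 20
20 = (4,0)_5 → 4² + 0² = 16 + 0 = 16
16 = (3,1)_5 → 3² + 1² = 9 + 1 = 10
10 = (2,0)_5 → 2² + 0² = 4 + 0 = 4
4 = (4)_5 → 4² = 16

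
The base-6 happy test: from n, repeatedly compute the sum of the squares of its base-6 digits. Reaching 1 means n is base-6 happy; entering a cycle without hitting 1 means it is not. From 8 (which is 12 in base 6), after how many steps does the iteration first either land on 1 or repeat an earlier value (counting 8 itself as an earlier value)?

8 = (1,2)_6 → 1² + 2² = 5
5 = (5)_6 → 5² = 25
25 = (4,1)_6 → 4² + 1² = 17
17 = (2,5)_6 → 2² + 5² = 29
29 = (4,5)_6 → 4² + 5² = 41
41 = (1,0,5)_6 → 1² + 0² + 5² = 26
26 = (4,2)_6 → 4² + 2² = 20
20 = (3,2)_6 → 3² + 2² = 13
13 = (2,1)_6 → 2² + 1² = 5  — 5 repeats.
That took 9 steps.

9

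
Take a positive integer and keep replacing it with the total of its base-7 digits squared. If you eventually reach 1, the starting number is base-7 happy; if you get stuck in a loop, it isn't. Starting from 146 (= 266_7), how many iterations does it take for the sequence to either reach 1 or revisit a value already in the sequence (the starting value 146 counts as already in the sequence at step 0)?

5

146 = (2,6,6)_7 → 2² + 6² + 6² = 76
76 = (1,3,6)_7 → 1² + 3² + 6² = 46
46 = (6,4)_7 → 6² + 4² = 52
52 = (1,0,3)_7 → 1² + 0² + 3² = 10
10 = (1,3)_7 → 1² + 3² = 10  — 10 repeats.
That took 5 steps.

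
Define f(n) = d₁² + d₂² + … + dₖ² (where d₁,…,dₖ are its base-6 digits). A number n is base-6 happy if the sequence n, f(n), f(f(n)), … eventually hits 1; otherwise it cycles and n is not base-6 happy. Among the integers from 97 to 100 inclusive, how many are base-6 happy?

97: 97 → 21 → 18 → 9 → 10 → 17 → 29 → 41 → 26 → 20 → 13 → 5 → 25 → 17  — not base-6 happy
98: 98 → 24 → 16 → 20 → 13 → 5 → 25 → 17 → 29 → 41 → 26 → 20  — not base-6 happy
99: 99 → 29 → 41 → 26 → 20 → 13 → 5 → 25 → 17 → 29  — not base-6 happy
100: 100 → 36 → 1  — base-6 happy
base-6 happy: 100

1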